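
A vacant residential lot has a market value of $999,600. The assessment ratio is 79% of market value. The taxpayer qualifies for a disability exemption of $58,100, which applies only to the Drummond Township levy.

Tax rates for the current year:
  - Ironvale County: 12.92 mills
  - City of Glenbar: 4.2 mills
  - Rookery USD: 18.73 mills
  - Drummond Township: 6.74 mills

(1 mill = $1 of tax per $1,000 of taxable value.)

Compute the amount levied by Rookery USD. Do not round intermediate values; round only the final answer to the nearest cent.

$14,790.78

Assessed value = $999,600 × 0.79 = $789,684
Rookery USD taxable value = $789,684 (exemption does not apply)
Rookery USD levy = $789,684 × 0.01873 = $14,790.78132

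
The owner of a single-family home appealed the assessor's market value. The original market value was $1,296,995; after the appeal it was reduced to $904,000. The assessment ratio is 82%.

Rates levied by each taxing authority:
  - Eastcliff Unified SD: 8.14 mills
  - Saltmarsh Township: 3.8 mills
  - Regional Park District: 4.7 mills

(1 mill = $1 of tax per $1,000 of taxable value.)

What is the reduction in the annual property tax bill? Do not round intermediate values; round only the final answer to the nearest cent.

$5,362.34

Old assessed value = $1,296,995 × 0.82 = $1,063,535.9
New assessed value = $904,000 × 0.82 = $741,280
Combined rate = 0.00814 + 0.0038 + 0.0047 = 0.01664
Old tax = $1,063,535.9 × 0.01664 = $17,697.237376
New tax = $741,280 × 0.01664 = $12,334.8992
Reduction = $17,697.237376 − $12,334.8992 = $5,362.338176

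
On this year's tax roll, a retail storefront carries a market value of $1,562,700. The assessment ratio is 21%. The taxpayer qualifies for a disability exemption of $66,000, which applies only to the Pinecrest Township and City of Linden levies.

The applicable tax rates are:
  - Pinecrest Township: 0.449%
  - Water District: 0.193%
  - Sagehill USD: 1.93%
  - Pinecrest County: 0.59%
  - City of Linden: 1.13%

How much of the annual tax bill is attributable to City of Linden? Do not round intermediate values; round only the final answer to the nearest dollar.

Assessed value = $1,562,700 × 0.21 = $328,167
City of Linden taxable value = $328,167 − $66,000 = $262,167
City of Linden levy = $262,167 × 0.0113 = $2,962.4871

$2,962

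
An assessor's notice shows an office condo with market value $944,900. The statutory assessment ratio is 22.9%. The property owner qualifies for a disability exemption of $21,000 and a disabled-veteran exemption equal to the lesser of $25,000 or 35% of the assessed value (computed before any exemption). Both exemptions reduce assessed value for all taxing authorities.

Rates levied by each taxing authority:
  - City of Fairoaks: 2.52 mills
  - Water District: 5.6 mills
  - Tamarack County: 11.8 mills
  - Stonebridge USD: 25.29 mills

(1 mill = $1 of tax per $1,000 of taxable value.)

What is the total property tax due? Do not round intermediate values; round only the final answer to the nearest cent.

Assessed value = $944,900 × 0.229 = $216,382.1
Disabled-veteran exemption = min($25,000, 35% × $216,382.1) = min($25,000, $75,733.735) = $25,000 (dollar cap binds)
Taxable value = $216,382.1 − $21,000 − $25,000 = $170,382.1
City of Fairoaks: $170,382.1 × 0.00252 = $429.362892
Water District: $170,382.1 × 0.0056 = $954.13976
Tamarack County: $170,382.1 × 0.0118 = $2,010.50878
Stonebridge USD: $170,382.1 × 0.02529 = $4,308.963309
Total = $7,702.974741

$7,702.97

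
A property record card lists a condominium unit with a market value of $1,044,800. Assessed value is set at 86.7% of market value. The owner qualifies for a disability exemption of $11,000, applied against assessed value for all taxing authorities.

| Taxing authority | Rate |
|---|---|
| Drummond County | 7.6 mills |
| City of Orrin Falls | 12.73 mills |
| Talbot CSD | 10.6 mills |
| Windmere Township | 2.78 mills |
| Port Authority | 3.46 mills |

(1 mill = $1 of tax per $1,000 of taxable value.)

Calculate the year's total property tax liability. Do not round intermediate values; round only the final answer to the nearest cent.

Assessed value = $1,044,800 × 0.867 = $905,841.6
Taxable value = $905,841.6 − $11,000 = $894,841.6
Drummond County: $894,841.6 × 0.0076 = $6,800.79616
City of Orrin Falls: $894,841.6 × 0.01273 = $11,391.333568
Talbot CSD: $894,841.6 × 0.0106 = $9,485.32096
Windmere Township: $894,841.6 × 0.00278 = $2,487.659648
Port Authority: $894,841.6 × 0.00346 = $3,096.151936
Total = $6,800.79616 + $11,391.333568 + $9,485.32096 + $2,487.659648 + $3,096.151936 = $33,261.262272

$33,261.26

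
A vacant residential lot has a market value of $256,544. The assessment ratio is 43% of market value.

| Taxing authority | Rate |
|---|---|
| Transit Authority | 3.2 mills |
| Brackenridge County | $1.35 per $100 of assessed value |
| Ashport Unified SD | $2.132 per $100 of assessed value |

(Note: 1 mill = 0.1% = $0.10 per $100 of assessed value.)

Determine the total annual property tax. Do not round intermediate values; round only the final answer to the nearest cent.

$4,194.14

Assessed value = $256,544 × 0.43 = $110,313.92
Transit Authority: $110,313.92 × 0.0032 = $353.004544
Brackenridge County: $110,313.92 × 0.0135 = $1,489.23792
Ashport Unified SD: $110,313.92 × 0.02132 = $2,351.8927744
Total = $4,194.1352384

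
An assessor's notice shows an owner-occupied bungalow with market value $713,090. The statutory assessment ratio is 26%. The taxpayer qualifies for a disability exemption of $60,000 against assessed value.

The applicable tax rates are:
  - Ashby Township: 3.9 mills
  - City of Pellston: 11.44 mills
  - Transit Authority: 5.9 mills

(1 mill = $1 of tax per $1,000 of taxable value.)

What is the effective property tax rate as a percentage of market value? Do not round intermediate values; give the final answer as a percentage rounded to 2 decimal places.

0.37%

Assessed value = $713,090 × 0.26 = $185,403.4
Taxable value = $185,403.4 − $60,000 = $125,403.4
Ashby Township: $125,403.4 × 0.0039 = $489.07326
City of Pellston: $125,403.4 × 0.01144 = $1,434.614896
Transit Authority: $125,403.4 × 0.0059 = $739.88006
Total tax = $2,663.568216
Effective rate = $2,663.568216 ÷ $713,090 = 0.37% of market value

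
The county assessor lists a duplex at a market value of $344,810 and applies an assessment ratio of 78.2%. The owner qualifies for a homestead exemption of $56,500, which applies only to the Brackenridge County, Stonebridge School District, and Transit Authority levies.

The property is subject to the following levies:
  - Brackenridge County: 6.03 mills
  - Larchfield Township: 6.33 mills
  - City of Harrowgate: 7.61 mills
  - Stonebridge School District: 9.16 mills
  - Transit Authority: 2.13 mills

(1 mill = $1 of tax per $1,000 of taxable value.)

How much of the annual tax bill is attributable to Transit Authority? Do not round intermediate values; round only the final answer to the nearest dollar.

$454

Assessed value = $344,810 × 0.782 = $269,641.42
Transit Authority taxable value = $269,641.42 − $56,500 = $213,141.42
Transit Authority levy = $213,141.42 × 0.00213 = $453.9912246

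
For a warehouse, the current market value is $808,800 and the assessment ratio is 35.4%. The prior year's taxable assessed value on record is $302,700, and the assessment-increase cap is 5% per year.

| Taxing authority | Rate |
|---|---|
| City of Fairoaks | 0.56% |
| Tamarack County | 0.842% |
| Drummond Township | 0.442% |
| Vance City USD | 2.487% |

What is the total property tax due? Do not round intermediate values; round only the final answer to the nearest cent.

Uncapped assessed value = $808,800 × 0.354 = $286,315.2
Cap limit = $302,700 × 1.05 = $317,835
Taxable assessed value = min($286,315.2, $317,835) = $286,315.2 (cap does not bind)
City of Fairoaks: $286,315.2 × 0.0056 = $1,603.36512
Tamarack County: $286,315.2 × 0.00842 = $2,410.773984
Drummond Township: $286,315.2 × 0.00442 = $1,265.513184
Vance City USD: $286,315.2 × 0.02487 = $7,120.659024
Total = $12,400.311312

$12,400.31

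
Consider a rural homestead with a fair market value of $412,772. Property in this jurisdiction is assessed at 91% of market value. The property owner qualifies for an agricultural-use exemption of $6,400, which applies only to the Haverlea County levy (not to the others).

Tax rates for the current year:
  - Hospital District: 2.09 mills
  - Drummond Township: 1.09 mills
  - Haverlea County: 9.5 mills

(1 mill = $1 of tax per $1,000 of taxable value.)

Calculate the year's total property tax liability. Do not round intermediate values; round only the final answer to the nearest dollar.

$4,702

Assessed value = $412,772 × 0.91 = $375,622.52
Hospital District: $375,622.52 × 0.00209 = $785.0510668
Drummond Township: $375,622.52 × 0.00109 = $409.4285468
Haverlea County: ($375,622.52 − $6,400) × 0.0095 = $369,222.52 × 0.0095 = $3,507.61394
Total = $4,702.0935536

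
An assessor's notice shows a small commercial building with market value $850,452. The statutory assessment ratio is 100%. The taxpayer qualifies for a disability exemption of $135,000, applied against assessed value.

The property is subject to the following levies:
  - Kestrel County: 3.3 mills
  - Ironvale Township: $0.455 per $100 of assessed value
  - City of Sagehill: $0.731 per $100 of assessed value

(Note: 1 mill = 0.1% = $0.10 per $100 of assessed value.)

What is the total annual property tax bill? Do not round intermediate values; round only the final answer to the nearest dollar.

$10,846

Assessed value = $850,452 × 1 = $850,452
Taxable value = $850,452 − $135,000 = $715,452
Kestrel County: $715,452 × 0.0033 = $2,360.9916
Ironvale Township: $715,452 × 0.00455 = $3,255.3066
City of Sagehill: $715,452 × 0.00731 = $5,229.95412
Total = $10,846.25232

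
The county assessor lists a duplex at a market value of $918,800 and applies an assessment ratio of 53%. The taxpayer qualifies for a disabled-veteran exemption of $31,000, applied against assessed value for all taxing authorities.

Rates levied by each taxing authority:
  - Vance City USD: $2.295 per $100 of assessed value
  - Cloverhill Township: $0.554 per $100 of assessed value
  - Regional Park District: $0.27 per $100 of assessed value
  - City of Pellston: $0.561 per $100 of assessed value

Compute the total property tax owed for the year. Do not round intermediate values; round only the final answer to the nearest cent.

$16,779.48

Assessed value = $918,800 × 0.53 = $486,964
Taxable value = $486,964 − $31,000 = $455,964
Vance City USD: $455,964 × 0.02295 = $10,464.3738
Cloverhill Township: $455,964 × 0.00554 = $2,526.04056
Regional Park District: $455,964 × 0.0027 = $1,231.1028
City of Pellston: $455,964 × 0.00561 = $2,557.95804
Total = $10,464.3738 + $2,526.04056 + $1,231.1028 + $2,557.95804 = $16,779.4752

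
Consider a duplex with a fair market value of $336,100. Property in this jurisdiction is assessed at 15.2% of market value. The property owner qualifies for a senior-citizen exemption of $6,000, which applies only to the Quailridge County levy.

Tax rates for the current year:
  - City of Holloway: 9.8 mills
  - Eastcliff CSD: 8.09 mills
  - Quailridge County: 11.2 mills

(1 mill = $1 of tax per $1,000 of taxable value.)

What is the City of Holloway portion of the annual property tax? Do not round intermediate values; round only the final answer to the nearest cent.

Assessed value = $336,100 × 0.152 = $51,087.2
City of Holloway taxable value = $51,087.2 (exemption does not apply)
City of Holloway levy = $51,087.2 × 0.0098 = $500.65456

$500.65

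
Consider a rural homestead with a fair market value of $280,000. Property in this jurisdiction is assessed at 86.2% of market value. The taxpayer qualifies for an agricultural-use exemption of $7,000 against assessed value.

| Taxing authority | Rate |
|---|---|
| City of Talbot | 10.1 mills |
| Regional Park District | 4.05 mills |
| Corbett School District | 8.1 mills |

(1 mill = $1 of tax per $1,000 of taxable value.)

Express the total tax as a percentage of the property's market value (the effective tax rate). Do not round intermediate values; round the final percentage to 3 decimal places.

1.862%

Assessed value = $280,000 × 0.862 = $241,360
Taxable value = $241,360 − $7,000 = $234,360
City of Talbot: $234,360 × 0.0101 = $2,367.036
Regional Park District: $234,360 × 0.00405 = $949.158
Corbett School District: $234,360 × 0.0081 = $1,898.316
Total tax = $5,214.51
Effective rate = $5,214.51 ÷ $280,000 = 1.862% of market value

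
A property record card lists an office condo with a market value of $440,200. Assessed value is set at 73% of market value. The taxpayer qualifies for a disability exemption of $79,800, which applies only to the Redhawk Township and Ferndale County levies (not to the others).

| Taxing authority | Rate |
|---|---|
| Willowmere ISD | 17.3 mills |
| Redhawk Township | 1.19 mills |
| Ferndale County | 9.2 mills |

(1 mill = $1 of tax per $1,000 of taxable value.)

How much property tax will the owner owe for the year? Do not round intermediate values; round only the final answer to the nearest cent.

$8,068.95

Assessed value = $440,200 × 0.73 = $321,346
Willowmere ISD: $321,346 × 0.0173 = $5,559.2858
Redhawk Township: ($321,346 − $79,800) × 0.00119 = $241,546 × 0.00119 = $287.43974
Ferndale County: ($321,346 − $79,800) × 0.0092 = $241,546 × 0.0092 = $2,222.2232
Total = $8,068.94874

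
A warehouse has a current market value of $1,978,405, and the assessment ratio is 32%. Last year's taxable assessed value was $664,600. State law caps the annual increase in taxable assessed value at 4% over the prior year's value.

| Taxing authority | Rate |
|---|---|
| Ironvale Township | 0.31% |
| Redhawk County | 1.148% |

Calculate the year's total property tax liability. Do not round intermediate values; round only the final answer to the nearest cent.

Uncapped assessed value = $1,978,405 × 0.32 = $633,089.6
Cap limit = $664,600 × 1.04 = $691,184
Taxable assessed value = min($633,089.6, $691,184) = $633,089.6 (cap does not bind)
Ironvale Township: $633,089.6 × 0.0031 = $1,962.57776
Redhawk County: $633,089.6 × 0.01148 = $7,267.868608
Total = $9,230.446368

$9,230.45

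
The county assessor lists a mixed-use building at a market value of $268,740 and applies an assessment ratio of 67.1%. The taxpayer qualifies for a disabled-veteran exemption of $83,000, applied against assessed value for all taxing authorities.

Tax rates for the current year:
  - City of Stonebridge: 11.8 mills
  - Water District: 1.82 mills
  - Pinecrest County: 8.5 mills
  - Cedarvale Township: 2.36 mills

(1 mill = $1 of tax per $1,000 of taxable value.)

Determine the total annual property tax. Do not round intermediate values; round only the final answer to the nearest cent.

$2,382.50

Assessed value = $268,740 × 0.671 = $180,324.54
Taxable value = $180,324.54 − $83,000 = $97,324.54
City of Stonebridge: $97,324.54 × 0.0118 = $1,148.429572
Water District: $97,324.54 × 0.00182 = $177.1306628
Pinecrest County: $97,324.54 × 0.0085 = $827.25859
Cedarvale Township: $97,324.54 × 0.00236 = $229.6859144
Total = $1,148.429572 + $177.1306628 + $827.25859 + $229.6859144 = $2,382.5047392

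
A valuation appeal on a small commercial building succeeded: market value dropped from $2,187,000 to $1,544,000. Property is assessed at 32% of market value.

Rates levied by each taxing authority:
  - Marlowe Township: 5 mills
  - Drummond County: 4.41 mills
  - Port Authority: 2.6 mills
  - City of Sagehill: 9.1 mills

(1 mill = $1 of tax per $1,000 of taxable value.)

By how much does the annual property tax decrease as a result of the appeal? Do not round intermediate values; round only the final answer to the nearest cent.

Old assessed value = $2,187,000 × 0.32 = $699,840
New assessed value = $1,544,000 × 0.32 = $494,080
Combined rate = 0.005 + 0.00441 + 0.0026 + 0.0091 = 0.02111
Old tax = $699,840 × 0.02111 = $14,773.6224
New tax = $494,080 × 0.02111 = $10,430.0288
Reduction = $14,773.6224 − $10,430.0288 = $4,343.5936

$4,343.59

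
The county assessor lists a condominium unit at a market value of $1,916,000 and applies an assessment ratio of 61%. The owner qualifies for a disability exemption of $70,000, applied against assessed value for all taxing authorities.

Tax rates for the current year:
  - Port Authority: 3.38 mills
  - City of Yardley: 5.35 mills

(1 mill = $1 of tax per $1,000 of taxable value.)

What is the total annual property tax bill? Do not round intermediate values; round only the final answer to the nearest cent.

Assessed value = $1,916,000 × 0.61 = $1,168,760
Taxable value = $1,168,760 − $70,000 = $1,098,760
Port Authority: $1,098,760 × 0.00338 = $3,713.8088
City of Yardley: $1,098,760 × 0.00535 = $5,878.366
Total = $3,713.8088 + $5,878.366 = $9,592.1748

$9,592.17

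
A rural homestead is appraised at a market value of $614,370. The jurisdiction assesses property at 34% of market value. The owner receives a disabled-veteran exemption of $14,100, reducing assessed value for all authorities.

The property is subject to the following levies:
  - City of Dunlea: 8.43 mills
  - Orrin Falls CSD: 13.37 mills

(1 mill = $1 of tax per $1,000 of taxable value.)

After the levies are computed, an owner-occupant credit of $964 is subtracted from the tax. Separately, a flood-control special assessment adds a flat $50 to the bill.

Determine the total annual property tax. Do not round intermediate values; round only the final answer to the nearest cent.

$3,332.33

Assessed value = $614,370 × 0.34 = $208,885.8
Taxable value = $208,885.8 − $14,100 = $194,785.8
City of Dunlea: $194,785.8 × 0.00843 = $1,642.044294
Orrin Falls CSD: $194,785.8 × 0.01337 = $2,604.286146
Levies subtotal = $4,246.33044
After credit = $4,246.33044 − $964 = $3,282.33044
Total = $3,282.33044 + $50 = $3,332.33044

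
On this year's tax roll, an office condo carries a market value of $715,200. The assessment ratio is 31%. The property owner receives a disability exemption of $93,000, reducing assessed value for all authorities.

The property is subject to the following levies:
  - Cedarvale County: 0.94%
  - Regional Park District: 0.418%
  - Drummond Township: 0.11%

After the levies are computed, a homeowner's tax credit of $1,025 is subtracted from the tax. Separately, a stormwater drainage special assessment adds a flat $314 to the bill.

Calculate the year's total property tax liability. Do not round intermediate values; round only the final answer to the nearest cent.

$1,178.49

Assessed value = $715,200 × 0.31 = $221,712
Taxable value = $221,712 − $93,000 = $128,712
Cedarvale County: $128,712 × 0.0094 = $1,209.8928
Regional Park District: $128,712 × 0.00418 = $538.01616
Drummond Township: $128,712 × 0.0011 = $141.5832
Levies subtotal = $1,889.49216
After credit = $1,889.49216 − $1,025 = $864.49216
Total = $864.49216 + $314 = $1,178.49216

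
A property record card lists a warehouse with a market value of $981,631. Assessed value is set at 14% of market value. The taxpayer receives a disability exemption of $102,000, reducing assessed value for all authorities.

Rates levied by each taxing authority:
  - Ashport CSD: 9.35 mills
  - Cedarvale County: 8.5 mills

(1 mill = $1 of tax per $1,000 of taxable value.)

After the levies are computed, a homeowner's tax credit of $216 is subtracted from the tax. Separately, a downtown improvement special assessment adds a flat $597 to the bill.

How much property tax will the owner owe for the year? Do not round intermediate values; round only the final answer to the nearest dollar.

Assessed value = $981,631 × 0.14 = $137,428.34
Taxable value = $137,428.34 − $102,000 = $35,428.34
Ashport CSD: $35,428.34 × 0.00935 = $331.254979
Cedarvale County: $35,428.34 × 0.0085 = $301.14089
Levies subtotal = $632.395869
After credit = $632.395869 − $216 = $416.395869
Total = $416.395869 + $597 = $1,013.395869

$1,013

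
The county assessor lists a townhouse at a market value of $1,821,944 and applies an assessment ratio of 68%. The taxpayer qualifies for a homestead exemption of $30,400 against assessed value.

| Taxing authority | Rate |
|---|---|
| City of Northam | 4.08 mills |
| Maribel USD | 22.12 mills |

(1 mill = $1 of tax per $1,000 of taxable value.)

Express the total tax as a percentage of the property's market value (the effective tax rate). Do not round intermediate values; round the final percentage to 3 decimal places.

Assessed value = $1,821,944 × 0.68 = $1,238,921.92
Taxable value = $1,238,921.92 − $30,400 = $1,208,521.92
City of Northam: $1,208,521.92 × 0.00408 = $4,930.7694336
Maribel USD: $1,208,521.92 × 0.02212 = $26,732.5048704
Total tax = $31,663.274304
Effective rate = $31,663.274304 ÷ $1,821,944 = 1.738% of market value

1.738%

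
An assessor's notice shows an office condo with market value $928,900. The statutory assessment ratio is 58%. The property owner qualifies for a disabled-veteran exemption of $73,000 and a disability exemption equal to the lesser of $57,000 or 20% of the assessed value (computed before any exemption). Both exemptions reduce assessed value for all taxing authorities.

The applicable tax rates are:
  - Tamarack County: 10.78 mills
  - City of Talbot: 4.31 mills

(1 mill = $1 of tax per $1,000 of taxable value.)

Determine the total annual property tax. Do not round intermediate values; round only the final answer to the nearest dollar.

$6,168

Assessed value = $928,900 × 0.58 = $538,762
Disability exemption = min($57,000, 20% × $538,762) = min($57,000, $107,752.4) = $57,000 (dollar cap binds)
Taxable value = $538,762 − $73,000 − $57,000 = $408,762
Tamarack County: $408,762 × 0.01078 = $4,406.45436
City of Talbot: $408,762 × 0.00431 = $1,761.76422
Total = $6,168.21858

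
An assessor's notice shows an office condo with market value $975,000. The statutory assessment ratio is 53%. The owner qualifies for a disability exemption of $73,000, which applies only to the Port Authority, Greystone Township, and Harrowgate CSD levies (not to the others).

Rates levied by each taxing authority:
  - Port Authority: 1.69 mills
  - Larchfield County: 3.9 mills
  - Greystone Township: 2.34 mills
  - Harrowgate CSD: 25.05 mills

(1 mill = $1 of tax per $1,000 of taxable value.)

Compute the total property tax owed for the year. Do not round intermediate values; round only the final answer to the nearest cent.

$14,919.58

Assessed value = $975,000 × 0.53 = $516,750
Port Authority: ($516,750 − $73,000) × 0.00169 = $443,750 × 0.00169 = $749.9375
Larchfield County: $516,750 × 0.0039 = $2,015.325
Greystone Township: ($516,750 − $73,000) × 0.00234 = $443,750 × 0.00234 = $1,038.375
Harrowgate CSD: ($516,750 − $73,000) × 0.02505 = $443,750 × 0.02505 = $11,115.9375
Total = $14,919.575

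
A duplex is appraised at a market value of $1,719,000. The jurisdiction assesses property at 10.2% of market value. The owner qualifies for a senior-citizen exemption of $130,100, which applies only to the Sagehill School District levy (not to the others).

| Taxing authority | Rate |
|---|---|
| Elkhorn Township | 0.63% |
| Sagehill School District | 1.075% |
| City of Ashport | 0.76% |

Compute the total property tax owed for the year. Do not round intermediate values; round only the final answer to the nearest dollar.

Assessed value = $1,719,000 × 0.102 = $175,338
Elkhorn Township: $175,338 × 0.0063 = $1,104.6294
Sagehill School District: ($175,338 − $130,100) × 0.01075 = $45,238 × 0.01075 = $486.3085
City of Ashport: $175,338 × 0.0076 = $1,332.5688
Total = $2,923.5067

$2,924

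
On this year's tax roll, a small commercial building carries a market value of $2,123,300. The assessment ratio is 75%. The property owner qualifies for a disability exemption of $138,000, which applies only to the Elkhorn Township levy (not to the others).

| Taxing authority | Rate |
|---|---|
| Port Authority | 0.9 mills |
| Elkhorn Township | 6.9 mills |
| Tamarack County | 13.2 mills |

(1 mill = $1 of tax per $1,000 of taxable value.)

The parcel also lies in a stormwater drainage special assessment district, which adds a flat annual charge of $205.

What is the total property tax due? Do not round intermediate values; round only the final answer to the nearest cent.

$32,694.78

Assessed value = $2,123,300 × 0.75 = $1,592,475
Port Authority: $1,592,475 × 0.0009 = $1,433.2275
Elkhorn Township: ($1,592,475 − $138,000) × 0.0069 = $1,454,475 × 0.0069 = $10,035.8775
Tamarack County: $1,592,475 × 0.0132 = $21,020.67
Levies subtotal = $32,489.775
Total = $32,489.775 + $205 = $32,694.775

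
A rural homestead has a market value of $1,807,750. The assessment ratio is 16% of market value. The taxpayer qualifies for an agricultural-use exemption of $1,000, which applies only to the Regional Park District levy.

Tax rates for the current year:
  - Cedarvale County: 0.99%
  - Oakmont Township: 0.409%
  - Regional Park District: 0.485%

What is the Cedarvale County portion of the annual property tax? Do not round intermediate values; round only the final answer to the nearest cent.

$2,863.48

Assessed value = $1,807,750 × 0.16 = $289,240
Cedarvale County taxable value = $289,240 (exemption does not apply)
Cedarvale County levy = $289,240 × 0.0099 = $2,863.476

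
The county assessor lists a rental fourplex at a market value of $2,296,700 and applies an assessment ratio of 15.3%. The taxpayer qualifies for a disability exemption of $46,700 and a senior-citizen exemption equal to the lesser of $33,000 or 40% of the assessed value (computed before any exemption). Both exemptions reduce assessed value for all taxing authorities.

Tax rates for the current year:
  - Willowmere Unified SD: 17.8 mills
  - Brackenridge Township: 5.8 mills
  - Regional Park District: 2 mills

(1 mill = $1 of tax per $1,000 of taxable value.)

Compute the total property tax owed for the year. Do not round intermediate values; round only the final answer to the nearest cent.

$6,955.39

Assessed value = $2,296,700 × 0.153 = $351,395.1
Senior-citizen exemption = min($33,000, 40% × $351,395.1) = min($33,000, $140,558.04) = $33,000 (dollar cap binds)
Taxable value = $351,395.1 − $46,700 − $33,000 = $271,695.1
Willowmere Unified SD: $271,695.1 × 0.0178 = $4,836.17278
Brackenridge Township: $271,695.1 × 0.0058 = $1,575.83158
Regional Park District: $271,695.1 × 0.002 = $543.3902
Total = $6,955.39456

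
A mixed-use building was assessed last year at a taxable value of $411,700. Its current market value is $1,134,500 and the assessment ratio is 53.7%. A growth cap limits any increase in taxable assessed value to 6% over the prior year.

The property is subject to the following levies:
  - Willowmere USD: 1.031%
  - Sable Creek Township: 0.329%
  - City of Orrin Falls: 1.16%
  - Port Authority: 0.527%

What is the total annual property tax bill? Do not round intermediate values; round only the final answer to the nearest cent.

$13,297.17

Uncapped assessed value = $1,134,500 × 0.537 = $609,226.5
Cap limit = $411,700 × 1.06 = $436,402
Taxable assessed value = min($609,226.5, $436,402) = $436,402 (cap binds)
Willowmere USD: $436,402 × 0.01031 = $4,499.30462
Sable Creek Township: $436,402 × 0.00329 = $1,435.76258
City of Orrin Falls: $436,402 × 0.0116 = $5,062.2632
Port Authority: $436,402 × 0.00527 = $2,299.83854
Total = $13,297.16894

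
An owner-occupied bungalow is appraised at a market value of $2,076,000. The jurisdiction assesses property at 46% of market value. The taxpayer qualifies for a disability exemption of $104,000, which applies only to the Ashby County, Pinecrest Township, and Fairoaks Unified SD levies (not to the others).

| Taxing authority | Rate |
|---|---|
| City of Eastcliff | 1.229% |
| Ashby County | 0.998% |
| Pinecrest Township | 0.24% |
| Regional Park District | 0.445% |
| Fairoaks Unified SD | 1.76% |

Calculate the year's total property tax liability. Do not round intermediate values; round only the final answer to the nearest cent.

$41,497.81

Assessed value = $2,076,000 × 0.46 = $954,960
City of Eastcliff: $954,960 × 0.01229 = $11,736.4584
Ashby County: ($954,960 − $104,000) × 0.00998 = $850,960 × 0.00998 = $8,492.5808
Pinecrest Township: ($954,960 − $104,000) × 0.0024 = $850,960 × 0.0024 = $2,042.304
Regional Park District: $954,960 × 0.00445 = $4,249.572
Fairoaks Unified SD: ($954,960 − $104,000) × 0.0176 = $850,960 × 0.0176 = $14,976.896
Total = $41,497.8112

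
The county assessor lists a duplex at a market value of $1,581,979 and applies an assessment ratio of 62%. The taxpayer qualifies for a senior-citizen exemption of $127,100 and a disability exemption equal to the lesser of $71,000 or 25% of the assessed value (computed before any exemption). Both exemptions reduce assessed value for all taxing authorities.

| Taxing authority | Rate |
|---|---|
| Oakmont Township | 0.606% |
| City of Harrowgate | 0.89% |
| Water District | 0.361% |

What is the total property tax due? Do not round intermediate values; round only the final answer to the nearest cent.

Assessed value = $1,581,979 × 0.62 = $980,826.98
Disability exemption = min($71,000, 25% × $980,826.98) = min($71,000, $245,206.745) = $71,000 (dollar cap binds)
Taxable value = $980,826.98 − $127,100 − $71,000 = $782,726.98
Oakmont Township: $782,726.98 × 0.00606 = $4,743.3254988
City of Harrowgate: $782,726.98 × 0.0089 = $6,966.270122
Water District: $782,726.98 × 0.00361 = $2,825.6443978
Total = $14,535.2400186

$14,535.24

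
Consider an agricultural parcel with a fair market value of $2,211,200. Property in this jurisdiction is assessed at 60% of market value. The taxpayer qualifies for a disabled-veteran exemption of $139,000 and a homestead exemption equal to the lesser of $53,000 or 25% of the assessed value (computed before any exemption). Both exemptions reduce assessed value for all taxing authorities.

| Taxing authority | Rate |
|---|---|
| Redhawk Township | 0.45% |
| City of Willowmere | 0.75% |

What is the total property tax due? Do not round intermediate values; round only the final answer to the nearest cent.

Assessed value = $2,211,200 × 0.6 = $1,326,720
Homestead exemption = min($53,000, 25% × $1,326,720) = min($53,000, $331,680) = $53,000 (dollar cap binds)
Taxable value = $1,326,720 − $139,000 − $53,000 = $1,134,720
Redhawk Township: $1,134,720 × 0.0045 = $5,106.24
City of Willowmere: $1,134,720 × 0.0075 = $8,510.4
Total = $13,616.64

$13,616.64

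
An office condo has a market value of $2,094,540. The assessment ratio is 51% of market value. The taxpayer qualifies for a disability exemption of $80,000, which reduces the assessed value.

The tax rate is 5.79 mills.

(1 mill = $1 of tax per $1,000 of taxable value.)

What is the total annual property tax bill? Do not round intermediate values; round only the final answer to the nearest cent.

Assessed value = $2,094,540 × 0.51 = $1,068,215.4
Taxable value = $1,068,215.4 − $80,000 = $988,215.4
Tax = $988,215.4 × 0.00579 = $5,721.767166

$5,721.77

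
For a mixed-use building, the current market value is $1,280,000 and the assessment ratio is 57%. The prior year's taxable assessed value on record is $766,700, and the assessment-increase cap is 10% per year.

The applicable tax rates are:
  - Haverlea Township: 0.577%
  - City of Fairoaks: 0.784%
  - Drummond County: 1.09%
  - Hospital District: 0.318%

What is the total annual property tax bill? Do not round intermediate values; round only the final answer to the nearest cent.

Uncapped assessed value = $1,280,000 × 0.57 = $729,600
Cap limit = $766,700 × 1.1 = $843,370
Taxable assessed value = min($729,600, $843,370) = $729,600 (cap does not bind)
Haverlea Township: $729,600 × 0.00577 = $4,209.792
City of Fairoaks: $729,600 × 0.00784 = $5,720.064
Drummond County: $729,600 × 0.0109 = $7,952.64
Hospital District: $729,600 × 0.00318 = $2,320.128
Total = $20,202.624

$20,202.62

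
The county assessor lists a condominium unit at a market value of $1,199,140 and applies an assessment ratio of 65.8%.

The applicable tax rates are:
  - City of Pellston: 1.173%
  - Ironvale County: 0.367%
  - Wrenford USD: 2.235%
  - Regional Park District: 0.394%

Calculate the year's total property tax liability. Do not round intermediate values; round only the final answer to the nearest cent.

$32,894.83

Assessed value = $1,199,140 × 0.658 = $789,034.12
City of Pellston: $789,034.12 × 0.01173 = $9,255.3702276
Ironvale County: $789,034.12 × 0.00367 = $2,895.7552204
Wrenford USD: $789,034.12 × 0.02235 = $17,634.912582
Regional Park District: $789,034.12 × 0.00394 = $3,108.7944328
Total = $9,255.3702276 + $2,895.7552204 + $17,634.912582 + $3,108.7944328 = $32,894.8324628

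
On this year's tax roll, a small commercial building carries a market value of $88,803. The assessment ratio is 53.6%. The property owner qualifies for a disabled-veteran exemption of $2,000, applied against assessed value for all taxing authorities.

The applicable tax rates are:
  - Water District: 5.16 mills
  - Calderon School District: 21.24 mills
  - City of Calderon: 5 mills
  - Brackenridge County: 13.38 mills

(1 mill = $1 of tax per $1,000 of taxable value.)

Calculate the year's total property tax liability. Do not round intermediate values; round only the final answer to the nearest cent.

Assessed value = $88,803 × 0.536 = $47,598.408
Taxable value = $47,598.408 − $2,000 = $45,598.408
Water District: $45,598.408 × 0.00516 = $235.28778528
Calderon School District: $45,598.408 × 0.02124 = $968.51018592
City of Calderon: $45,598.408 × 0.005 = $227.99204
Brackenridge County: $45,598.408 × 0.01338 = $610.10669904
Total = $235.28778528 + $968.51018592 + $227.99204 + $610.10669904 = $2,041.89671024

$2,041.90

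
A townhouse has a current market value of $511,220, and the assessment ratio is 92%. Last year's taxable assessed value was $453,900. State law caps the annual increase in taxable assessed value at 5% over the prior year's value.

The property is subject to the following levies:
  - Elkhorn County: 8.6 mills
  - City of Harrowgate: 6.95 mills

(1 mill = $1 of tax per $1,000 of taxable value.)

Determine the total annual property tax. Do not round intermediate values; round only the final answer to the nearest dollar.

Uncapped assessed value = $511,220 × 0.92 = $470,322.4
Cap limit = $453,900 × 1.05 = $476,595
Taxable assessed value = min($470,322.4, $476,595) = $470,322.4 (cap does not bind)
Elkhorn County: $470,322.4 × 0.0086 = $4,044.77264
City of Harrowgate: $470,322.4 × 0.00695 = $3,268.74068
Total = $7,313.51332

$7,314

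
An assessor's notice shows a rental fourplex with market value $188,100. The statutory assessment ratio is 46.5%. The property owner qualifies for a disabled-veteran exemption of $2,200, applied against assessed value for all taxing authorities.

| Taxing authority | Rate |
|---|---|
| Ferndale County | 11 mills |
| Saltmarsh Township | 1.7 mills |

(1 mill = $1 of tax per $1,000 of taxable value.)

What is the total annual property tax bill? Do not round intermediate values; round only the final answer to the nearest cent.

$1,082.88

Assessed value = $188,100 × 0.465 = $87,466.5
Taxable value = $87,466.5 − $2,200 = $85,266.5
Ferndale County: $85,266.5 × 0.011 = $937.9315
Saltmarsh Township: $85,266.5 × 0.0017 = $144.95305
Total = $937.9315 + $144.95305 = $1,082.88455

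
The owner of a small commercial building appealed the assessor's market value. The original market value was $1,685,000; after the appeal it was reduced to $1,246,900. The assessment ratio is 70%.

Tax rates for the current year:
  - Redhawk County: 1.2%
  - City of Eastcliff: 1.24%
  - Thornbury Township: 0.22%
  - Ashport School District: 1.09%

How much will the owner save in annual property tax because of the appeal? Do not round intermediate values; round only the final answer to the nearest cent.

Old assessed value = $1,685,000 × 0.7 = $1,179,500
New assessed value = $1,246,900 × 0.7 = $872,830
Combined rate = 0.012 + 0.0124 + 0.0022 + 0.0109 = 0.0375
Old tax = $1,179,500 × 0.0375 = $44,231.25
New tax = $872,830 × 0.0375 = $32,731.125
Reduction = $44,231.25 − $32,731.125 = $11,500.125

$11,500.13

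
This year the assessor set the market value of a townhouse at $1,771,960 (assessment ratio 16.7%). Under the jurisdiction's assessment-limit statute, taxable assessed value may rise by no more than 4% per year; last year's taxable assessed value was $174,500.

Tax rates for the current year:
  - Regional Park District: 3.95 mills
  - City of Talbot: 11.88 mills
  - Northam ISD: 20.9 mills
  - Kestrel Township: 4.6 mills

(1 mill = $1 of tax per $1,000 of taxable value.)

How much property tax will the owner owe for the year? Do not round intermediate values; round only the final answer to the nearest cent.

$7,500.57

Uncapped assessed value = $1,771,960 × 0.167 = $295,917.32
Cap limit = $174,500 × 1.04 = $181,480
Taxable assessed value = min($295,917.32, $181,480) = $181,480 (cap binds)
Regional Park District: $181,480 × 0.00395 = $716.846
City of Talbot: $181,480 × 0.01188 = $2,155.9824
Northam ISD: $181,480 × 0.0209 = $3,792.932
Kestrel Township: $181,480 × 0.0046 = $834.808
Total = $7,500.5684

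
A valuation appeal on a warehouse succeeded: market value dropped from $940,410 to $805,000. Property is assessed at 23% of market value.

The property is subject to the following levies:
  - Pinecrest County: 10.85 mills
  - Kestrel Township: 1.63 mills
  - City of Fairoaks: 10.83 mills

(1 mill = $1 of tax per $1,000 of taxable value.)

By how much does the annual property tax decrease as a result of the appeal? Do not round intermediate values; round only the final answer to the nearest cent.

$725.97

Old assessed value = $940,410 × 0.23 = $216,294.3
New assessed value = $805,000 × 0.23 = $185,150
Combined rate = 0.01085 + 0.00163 + 0.01083 = 0.02331
Old tax = $216,294.3 × 0.02331 = $5,041.820133
New tax = $185,150 × 0.02331 = $4,315.8465
Reduction = $5,041.820133 − $4,315.8465 = $725.973633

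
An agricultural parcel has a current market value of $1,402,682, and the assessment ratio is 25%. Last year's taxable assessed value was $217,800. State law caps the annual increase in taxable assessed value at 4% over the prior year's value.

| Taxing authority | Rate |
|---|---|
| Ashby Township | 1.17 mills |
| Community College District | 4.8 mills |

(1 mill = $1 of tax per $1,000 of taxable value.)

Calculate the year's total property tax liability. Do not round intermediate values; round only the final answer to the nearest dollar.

Uncapped assessed value = $1,402,682 × 0.25 = $350,670.5
Cap limit = $217,800 × 1.04 = $226,512
Taxable assessed value = min($350,670.5, $226,512) = $226,512 (cap binds)
Ashby Township: $226,512 × 0.00117 = $265.01904
Community College District: $226,512 × 0.0048 = $1,087.2576
Total = $1,352.27664

$1,352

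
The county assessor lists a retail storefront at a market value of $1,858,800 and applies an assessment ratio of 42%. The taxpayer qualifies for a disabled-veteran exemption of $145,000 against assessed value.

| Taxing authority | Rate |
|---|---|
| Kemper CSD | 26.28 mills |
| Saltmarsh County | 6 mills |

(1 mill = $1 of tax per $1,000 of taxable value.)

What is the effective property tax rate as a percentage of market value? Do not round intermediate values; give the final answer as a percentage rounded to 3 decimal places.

1.104%

Assessed value = $1,858,800 × 0.42 = $780,696
Taxable value = $780,696 − $145,000 = $635,696
Kemper CSD: $635,696 × 0.02628 = $16,706.09088
Saltmarsh County: $635,696 × 0.006 = $3,814.176
Total tax = $20,520.26688
Effective rate = $20,520.26688 ÷ $1,858,800 = 1.104% of market value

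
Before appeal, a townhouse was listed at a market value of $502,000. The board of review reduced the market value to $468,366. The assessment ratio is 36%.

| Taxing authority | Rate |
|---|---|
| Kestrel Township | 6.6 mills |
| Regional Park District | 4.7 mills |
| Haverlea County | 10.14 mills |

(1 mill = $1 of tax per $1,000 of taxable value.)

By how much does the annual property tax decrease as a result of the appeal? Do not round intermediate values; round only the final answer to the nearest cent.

Old assessed value = $502,000 × 0.36 = $180,720
New assessed value = $468,366 × 0.36 = $168,611.76
Combined rate = 0.0066 + 0.0047 + 0.01014 = 0.02144
Old tax = $180,720 × 0.02144 = $3,874.6368
New tax = $168,611.76 × 0.02144 = $3,615.0361344
Reduction = $3,874.6368 − $3,615.0361344 = $259.6006656

$259.60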